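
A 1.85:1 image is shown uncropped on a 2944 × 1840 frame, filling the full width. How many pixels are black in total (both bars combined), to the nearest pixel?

The image is 2944 / 1.850 ≈ 1591.3514 px tall.
Leftover height: 1840 − 1591.3514 = 248.6486 px.
That's 248.6486 × 2944 ≈ 732022 black pixels.

732022 pixels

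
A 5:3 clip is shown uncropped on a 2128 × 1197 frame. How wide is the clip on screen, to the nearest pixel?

1995 px

5:3 (1.667) < 16×9 (1.778), so the clip fills the height.
The clip is 1197 × 5/3 ≈ 1995.00 px wide.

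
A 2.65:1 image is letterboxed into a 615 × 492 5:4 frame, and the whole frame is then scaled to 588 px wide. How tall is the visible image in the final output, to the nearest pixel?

In the 615×492 frame the image fills the width: height = 615 / 2.650 ≈ 232.08 px.
Scaling 615 → 588 is ×0.9561, so the height becomes 232.08 × 0.9561 ≈ 221.89 px.

222 px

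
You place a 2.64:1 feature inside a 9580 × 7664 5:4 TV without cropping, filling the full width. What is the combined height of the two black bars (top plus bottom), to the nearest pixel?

4035 px

The feature is 9580 / 2.640 ≈ 3628.79 px tall.
Black = 7664 − 3628.79 = 4035.21 px.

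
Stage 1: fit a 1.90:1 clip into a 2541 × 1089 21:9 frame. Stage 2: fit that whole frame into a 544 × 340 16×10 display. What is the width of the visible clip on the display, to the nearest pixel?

1.90:1 in 2541×1089: fills the height, so the clip is 2069.10 × 1089.00.
21:9 in 544×340: fills the width, so the intermediate becomes 544.00 × 233.14 — a scale of ×0.2141.
The clip scales with it: width 2069.10 × 0.2141 ≈ 442.97.

443 px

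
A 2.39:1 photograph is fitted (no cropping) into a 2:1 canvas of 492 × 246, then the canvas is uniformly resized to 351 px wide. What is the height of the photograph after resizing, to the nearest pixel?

147 px

At 492×246 the photograph is width-limited, so height = 492 / 2.390 ≈ 205.86 px.
Resizing to 351 px wide multiplies everything by 0.7134: 205.86 → 146.86 px.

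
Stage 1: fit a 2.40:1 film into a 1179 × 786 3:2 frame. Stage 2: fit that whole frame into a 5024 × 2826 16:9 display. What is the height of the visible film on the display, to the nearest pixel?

First fit — 2.40:1 into 1179×786 spans the width: 1179.00 × 491.25.
Second fit — the 3:2 canvas into 5024×2826 spans the height: 4239.00 × 2826.00 (×3.5954 from 1179×786).
The film scales with it: height 491.25 × 3.5954 ≈ 1766.25.

1766 px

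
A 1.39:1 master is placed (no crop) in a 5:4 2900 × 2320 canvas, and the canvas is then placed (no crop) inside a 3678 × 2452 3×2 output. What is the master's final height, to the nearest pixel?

2205 px

First fit — 1.39:1 into 2900×2320 spans the width: 2900.00 × 2086.33.
5:4 in 3678×2452: fills the height, so the intermediate becomes 3065.00 × 2452.00 — a scale of ×1.0569.
So the master's height is 2086.33 × 1.0569 ≈ 2205.04.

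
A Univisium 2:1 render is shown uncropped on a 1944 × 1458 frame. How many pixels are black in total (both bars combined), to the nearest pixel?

944784 pixels

Univisium 2:1 is wider than 4×3, so it spans the full width.
Content height = 1944 × 1/2 ≈ 972.0000 px.
1458 − 972.0000 = 486.0000 px of bars.
Across the 1944-px span: 486.0000 × 1944 ≈ 944784 px.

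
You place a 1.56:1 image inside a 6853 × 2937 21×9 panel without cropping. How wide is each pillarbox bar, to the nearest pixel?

1.56:1 (1.560) < 21×9 (2.333), so the image fills the height.
The image is 2937 × 1.560 ≈ 4581.72 px wide.
Black = 6853 − 4581.72 = 2271.28 px, or 1135.64 per bar.

1136 px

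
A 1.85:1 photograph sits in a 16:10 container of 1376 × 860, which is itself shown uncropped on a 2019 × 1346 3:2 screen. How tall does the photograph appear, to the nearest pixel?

1091 px

Inside the 1376×860 canvas the photograph is width-limited at 1376.00 × 743.78.
The 16:10 canvas is width-limited in 2019×1346, giving 2019.00 × 1261.88; scale factor 1.4673.
Applying the same ×1.4673: 743.78 → 1091.35.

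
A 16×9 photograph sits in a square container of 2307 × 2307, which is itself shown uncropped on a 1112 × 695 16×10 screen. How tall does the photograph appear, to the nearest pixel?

391 px

Inside the 2307×2307 canvas the photograph is width-limited at 2307.00 × 1297.69.
square in 1112×695: fills the height, so the intermediate becomes 695.00 × 695.00 — a scale of ×0.3013.
So the photograph's height is 1297.69 × 0.3013 ≈ 390.94.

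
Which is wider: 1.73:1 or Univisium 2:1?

Univisium 2:1

1.73 and Univisium 2:1 = 2; 2 > 1.73.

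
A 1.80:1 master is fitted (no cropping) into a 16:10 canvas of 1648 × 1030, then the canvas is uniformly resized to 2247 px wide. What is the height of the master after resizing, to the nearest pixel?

At 1648×1030 the master is width-limited, so height = 1648 / 1.800 ≈ 915.56 px.
The frame scales by 2247/1648 = 1.3635; 915.56 × 1.3635 ≈ 1248.33 px.

1248 px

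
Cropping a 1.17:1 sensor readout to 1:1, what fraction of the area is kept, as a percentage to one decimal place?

85.5%

1:1 is narrower than 1.17:1, so the crop keeps the full height and trims the width.
Fraction kept = (1.000)/(1.170) ≈ 85.47%.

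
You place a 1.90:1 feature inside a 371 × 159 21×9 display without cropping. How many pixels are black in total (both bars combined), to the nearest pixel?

1.90:1 (1.900) < 21×9 (2.333), so the feature fills the height.
Content width = 159 × 1.900 ≈ 302.1000 px.
Black = 371 − 302.1000 = 68.9000 px.
Bar area = 68.9000 × 159 ≈ 10955 px.

10955 pixels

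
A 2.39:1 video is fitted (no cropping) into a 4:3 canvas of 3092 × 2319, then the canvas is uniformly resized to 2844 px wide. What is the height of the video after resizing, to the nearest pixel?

1190 px

Fitted into 3092×2319, the video spans the width; its height is 3092 / 2.390 ≈ 1293.72 px.
Scaling 3092 → 2844 is ×0.9198, so the height becomes 1293.72 × 0.9198 ≈ 1189.96 px.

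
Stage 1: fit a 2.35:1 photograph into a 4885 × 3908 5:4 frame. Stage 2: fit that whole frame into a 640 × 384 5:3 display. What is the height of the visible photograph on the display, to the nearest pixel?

2.35:1 in 4885×3908: fills the width, so the photograph is 4885.00 × 2078.72.
5:4 in 640×384: fills the height, so the intermediate becomes 480.00 × 384.00 — a scale of ×0.0983.
The photograph scales with it: height 2078.72 × 0.0983 ≈ 204.26.

204 px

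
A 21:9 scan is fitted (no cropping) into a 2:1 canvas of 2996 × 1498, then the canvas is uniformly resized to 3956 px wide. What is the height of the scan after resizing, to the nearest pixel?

Fitted into 2996×1498, the scan spans the width; its height is 2996 × 9/21 ≈ 1284.00 px.
The frame scales by 3956/2996 = 1.3204; 1284.00 × 1.3204 ≈ 1695.43 px.

1695 px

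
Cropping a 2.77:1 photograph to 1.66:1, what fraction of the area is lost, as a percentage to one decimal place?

40.1%

1.66:1 is narrower than 2.77:1, so the crop keeps the full height and trims the width.
(1.660)/(2.770) ≈ 0.599 of the area survives, leaving 40.07% discarded.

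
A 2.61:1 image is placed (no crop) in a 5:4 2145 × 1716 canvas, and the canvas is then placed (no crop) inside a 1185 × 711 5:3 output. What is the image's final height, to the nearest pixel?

First fit — 2.61:1 into 2145×1716 spans the width: 2145.00 × 821.84.
5:4 in 1185×711: fills the height, so the intermediate becomes 888.75 × 711.00 — a scale of ×0.4143.
Applying the same ×0.4143: 821.84 → 340.52.

341 px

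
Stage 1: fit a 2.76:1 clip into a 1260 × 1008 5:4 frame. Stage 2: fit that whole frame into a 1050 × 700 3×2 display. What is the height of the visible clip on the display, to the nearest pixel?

317 px

First fit — 2.76:1 into 1260×1008 spans the width: 1260.00 × 456.52.
Second fit — the 5:4 canvas into 1050×700 spans the height: 875.00 × 700.00 (×0.6944 from 1260×1008).
Applying the same ×0.6944: 456.52 → 317.03.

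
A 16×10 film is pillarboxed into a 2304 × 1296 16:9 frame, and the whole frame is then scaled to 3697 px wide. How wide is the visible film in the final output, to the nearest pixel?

3327 px

Fitted into 2304×1296, the film spans the height; its width is 1296 × 16/10 ≈ 2073.60 px.
The frame scales by 3697/2304 = 1.6046; 2073.60 × 1.6046 ≈ 3327.30 px.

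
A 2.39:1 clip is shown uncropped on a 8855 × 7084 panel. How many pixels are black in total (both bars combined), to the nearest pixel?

29920860 pixels

Since 2.390 > 1.250, the clip is width-limited.
Content height = 8855 / 2.390 ≈ 3705.0209 px.
Leftover height: 7084 − 3705.0209 = 3378.9791 px.
Across the 8855-px span: 3378.9791 × 8855 ≈ 29920860 px.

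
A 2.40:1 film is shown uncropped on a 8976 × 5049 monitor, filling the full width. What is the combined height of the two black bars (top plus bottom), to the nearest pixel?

1309 px

The film is 8976 / 2.400 ≈ 3740.00 px tall.
5049 − 3740.00 = 1309.00 px of bars.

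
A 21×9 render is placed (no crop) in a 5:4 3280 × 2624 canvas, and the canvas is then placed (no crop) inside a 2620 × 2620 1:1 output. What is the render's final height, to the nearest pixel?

First fit — 21×9 into 3280×2624 spans the width: 3280.00 × 1405.71.
Second fit — the 5:4 canvas into 2620×2620 spans the width: 2620.00 × 2096.00 (×0.7988 from 3280×2624).
Applying the same ×0.7988: 1405.71 → 1122.86.

1123 px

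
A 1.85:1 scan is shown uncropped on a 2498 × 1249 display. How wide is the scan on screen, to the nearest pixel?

2311 px

1.85:1 (1.850) < Univisium 2:1 (2.000), so the scan fills the height.
The scan is 1249 × 1.850 ≈ 2310.65 px wide.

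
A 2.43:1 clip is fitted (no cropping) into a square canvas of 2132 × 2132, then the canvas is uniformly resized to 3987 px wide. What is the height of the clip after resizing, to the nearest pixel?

At 2132×2132 the clip is width-limited, so height = 2132 / 2.430 ≈ 877.37 px.
The frame scales by 3987/2132 = 1.8701; 877.37 × 1.8701 ≈ 1640.74 px.

1641 px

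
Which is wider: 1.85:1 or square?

1.85 and square = 1; 1.85 > 1.

1.85:1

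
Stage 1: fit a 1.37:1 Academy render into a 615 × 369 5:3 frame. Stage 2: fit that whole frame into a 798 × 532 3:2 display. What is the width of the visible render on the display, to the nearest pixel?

656 px

1.37:1 Academy in 615×369: fills the height, so the render is 505.53 × 369.00.
The 5:3 canvas is width-limited in 798×532, giving 798.00 × 478.80; scale factor 1.2976.
The render scales with it: width 505.53 × 1.2976 ≈ 655.96.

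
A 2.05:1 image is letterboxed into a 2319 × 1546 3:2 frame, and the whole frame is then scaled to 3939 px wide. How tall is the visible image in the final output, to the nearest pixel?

1921 px

At 2319×1546 the image is width-limited, so height = 2319 / 2.050 ≈ 1131.22 px.
Resizing to 3939 px wide multiplies everything by 1.6986: 1131.22 → 1921.46 px.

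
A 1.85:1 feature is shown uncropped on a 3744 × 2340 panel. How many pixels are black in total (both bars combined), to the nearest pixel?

1.85:1 (1.850) > 16:10 (1.600), so the feature fills the width.
The feature is 3744 / 1.850 ≈ 2023.7838 px tall.
Black = 2340 − 2023.7838 = 316.2162 px.
Bar area = 316.2162 × 3744 ≈ 1183914 px.

1183914 pixels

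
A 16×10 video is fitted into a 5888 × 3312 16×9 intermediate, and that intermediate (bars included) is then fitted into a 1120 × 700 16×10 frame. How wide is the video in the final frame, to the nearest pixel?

16×10 in 5888×3312: fills the height, so the video is 5299.20 × 3312.00.
Second fit — the 16×9 canvas into 1120×700 spans the width: 1120.00 × 630.00 (×0.1902 from 5888×3312).
So the video's width is 5299.20 × 0.1902 ≈ 1008.00.

1008 px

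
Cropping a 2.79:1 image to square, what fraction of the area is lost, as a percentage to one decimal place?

Going from 2.79:1 to square means cutting width while keeping height.
Area ratio = (1.000)/(2.790) = 35.84%; the remaining 64.16% is cropped out.

64.2%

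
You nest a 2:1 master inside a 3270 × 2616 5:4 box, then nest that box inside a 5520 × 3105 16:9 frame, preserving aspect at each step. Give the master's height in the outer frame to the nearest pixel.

2:1 in 3270×2616: fills the width, so the master is 3270.00 × 1635.00.
5:4 in 5520×3105: fills the height, so the intermediate becomes 3881.25 × 3105.00 — a scale of ×1.1869.
So the master's height is 1635.00 × 1.1869 ≈ 1940.62.

1941 px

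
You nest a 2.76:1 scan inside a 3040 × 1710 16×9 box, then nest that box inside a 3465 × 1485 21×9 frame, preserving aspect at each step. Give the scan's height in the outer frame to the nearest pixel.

957 px

Inside the 3040×1710 canvas the scan is width-limited at 3040.00 × 1101.45.
16×9 in 3465×1485: fills the height, so the intermediate becomes 2640.00 × 1485.00 — a scale of ×0.8684.
Applying the same ×0.8684: 1101.45 → 956.52.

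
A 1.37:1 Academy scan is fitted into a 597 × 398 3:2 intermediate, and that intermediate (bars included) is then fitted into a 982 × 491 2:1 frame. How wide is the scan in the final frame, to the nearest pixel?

673 px

First fit — 1.37:1 Academy into 597×398 spans the height: 545.26 × 398.00.
3:2 in 982×491: fills the height, so the intermediate becomes 736.50 × 491.00 — a scale of ×1.2337.
Applying the same ×1.2337: 545.26 → 672.67.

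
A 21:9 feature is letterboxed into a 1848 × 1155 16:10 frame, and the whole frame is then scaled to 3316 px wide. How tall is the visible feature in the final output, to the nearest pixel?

1421 px

In the 1848×1155 frame the feature fills the width: height = 1848 × 9/21 ≈ 792.00 px.
The frame scales by 3316/1848 = 1.7944; 792.00 × 1.7944 ≈ 1421.14 px.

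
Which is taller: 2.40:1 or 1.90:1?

1.90:1

2.4 and 1.9; 2.4 > 1.9. The smaller width-to-height ratio is the taller frame.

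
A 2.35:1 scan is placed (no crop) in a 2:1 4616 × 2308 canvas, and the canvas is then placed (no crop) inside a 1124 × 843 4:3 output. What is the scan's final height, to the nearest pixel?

478 px

Inside the 4616×2308 canvas the scan is width-limited at 4616.00 × 1964.26.
2:1 in 1124×843: fills the width, so the intermediate becomes 1124.00 × 562.00 — a scale of ×0.2435.
The scan scales with it: height 1964.26 × 0.2435 ≈ 478.30.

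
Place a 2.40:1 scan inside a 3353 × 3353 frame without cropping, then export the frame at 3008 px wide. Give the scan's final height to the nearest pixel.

Fitted into 3353×3353, the scan spans the width; its height is 3353 / 2.400 ≈ 1397.08 px.
Resizing to 3008 px wide multiplies everything by 0.8971: 1397.08 → 1253.33 px.

1253 px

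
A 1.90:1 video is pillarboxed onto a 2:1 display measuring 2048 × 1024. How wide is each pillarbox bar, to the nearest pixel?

51 px

Since 1.900 < 2.000, the video is height-limited.
That makes the image 1945.60 px wide (1024 × 1.900).
Black = 2048 − 1945.60 = 102.40 px, or 51.20 per bar.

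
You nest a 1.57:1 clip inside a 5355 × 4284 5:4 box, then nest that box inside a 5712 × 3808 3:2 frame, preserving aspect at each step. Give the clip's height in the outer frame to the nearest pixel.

Inside the 5355×4284 canvas the clip is width-limited at 5355.00 × 3410.83.
The 5:4 canvas is height-limited in 5712×3808, giving 4760.00 × 3808.00; scale factor 0.8889.
Applying the same ×0.8889: 3410.83 → 3031.85.

3032 px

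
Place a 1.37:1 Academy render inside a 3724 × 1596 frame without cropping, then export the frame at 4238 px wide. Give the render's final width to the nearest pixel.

2488 px

In the 3724×1596 frame the render fills the height: width = 1596 × 1.370 ≈ 2186.52 px.
Resizing to 4238 px wide multiplies everything by 1.1380: 2186.52 → 2488.31 px.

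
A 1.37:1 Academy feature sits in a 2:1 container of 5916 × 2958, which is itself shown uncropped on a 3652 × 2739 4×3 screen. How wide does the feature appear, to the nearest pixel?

2502 px

1.37:1 Academy in 5916×2958: fills the height, so the feature is 4052.46 × 2958.00.
2:1 in 3652×2739: fills the width, so the intermediate becomes 3652.00 × 1826.00 — a scale of ×0.6173.
The feature scales with it: width 4052.46 × 0.6173 ≈ 2501.62.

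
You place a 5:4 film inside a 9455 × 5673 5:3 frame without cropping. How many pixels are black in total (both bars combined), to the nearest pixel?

5:4 is narrower than 5:3, so it spans the full height.
The film is 5673 × 5/4 ≈ 7091.2500 px wide.
9455 − 7091.2500 = 2363.7500 px of bars.
Bar area = 2363.7500 × 5673 ≈ 13409554 px.

13409554 pixels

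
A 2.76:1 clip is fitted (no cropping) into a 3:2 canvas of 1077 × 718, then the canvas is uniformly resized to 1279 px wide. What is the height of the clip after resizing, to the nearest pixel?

At 1077×718 the clip is width-limited, so height = 1077 / 2.760 ≈ 390.22 px.
Scaling 1077 → 1279 is ×1.1876, so the height becomes 390.22 × 1.1876 ≈ 463.41 px.

463 px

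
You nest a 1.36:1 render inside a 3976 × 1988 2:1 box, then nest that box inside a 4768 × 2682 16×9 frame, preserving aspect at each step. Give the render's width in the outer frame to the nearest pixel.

3242 px

First fit — 1.36:1 into 3976×1988 spans the height: 2703.68 × 1988.00.
The 2:1 canvas is width-limited in 4768×2682, giving 4768.00 × 2384.00; scale factor 1.1992.
So the render's width is 2703.68 × 1.1992 ≈ 3242.24.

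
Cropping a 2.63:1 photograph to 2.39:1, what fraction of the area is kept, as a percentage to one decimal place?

Going from 2.63:1 to 2.39:1 means cutting width while keeping height.
Area ratio = (2.390)/(2.630) = 90.87% retained.

90.9%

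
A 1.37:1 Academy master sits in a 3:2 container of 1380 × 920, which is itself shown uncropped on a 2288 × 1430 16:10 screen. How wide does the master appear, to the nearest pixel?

1959 px

Inside the 1380×920 canvas the master is height-limited at 1260.40 × 920.00.
The 3:2 canvas is height-limited in 2288×1430, giving 2145.00 × 1430.00; scale factor 1.5543.
Applying the same ×1.5543: 1260.40 → 1959.10.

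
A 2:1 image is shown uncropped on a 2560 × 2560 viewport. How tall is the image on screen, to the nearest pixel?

1280 px

2:1 (2.000) > 1:1 (1.000), so the image fills the width.
The image is 2560 × 1/2 ≈ 1280.00 px tall.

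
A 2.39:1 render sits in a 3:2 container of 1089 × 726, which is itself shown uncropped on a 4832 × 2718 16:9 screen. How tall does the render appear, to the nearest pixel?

1706 px

2.39:1 in 1089×726: fills the width, so the render is 1089.00 × 455.65.
Second fit — the 3:2 canvas into 4832×2718 spans the height: 4077.00 × 2718.00 (×3.7438 from 1089×726).
So the render's height is 455.65 × 3.7438 ≈ 1705.86.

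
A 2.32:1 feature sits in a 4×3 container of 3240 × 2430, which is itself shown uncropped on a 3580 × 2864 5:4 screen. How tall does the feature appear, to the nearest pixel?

2.32:1 in 3240×2430: fills the width, so the feature is 3240.00 × 1396.55.
4×3 in 3580×2864: fills the width, so the intermediate becomes 3580.00 × 2685.00 — a scale of ×1.1049.
Applying the same ×1.1049: 1396.55 → 1543.10.

1543 px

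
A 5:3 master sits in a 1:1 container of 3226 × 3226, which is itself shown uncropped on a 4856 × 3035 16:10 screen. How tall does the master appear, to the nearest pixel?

Inside the 3226×3226 canvas the master is width-limited at 3226.00 × 1935.60.
The 1:1 canvas is height-limited in 4856×3035, giving 3035.00 × 3035.00; scale factor 0.9408.
So the master's height is 1935.60 × 0.9408 ≈ 1821.00.

1821 px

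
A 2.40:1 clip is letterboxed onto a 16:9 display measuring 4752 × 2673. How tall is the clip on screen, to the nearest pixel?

Since 2.400 > 1.778, the clip is width-limited.
That makes the image 1980.00 px tall (4752 / 2.400).

1980 px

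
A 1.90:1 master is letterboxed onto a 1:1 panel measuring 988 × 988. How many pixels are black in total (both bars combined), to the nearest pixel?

462384 pixels

1.90:1 (1.900) > 1:1 (1.000), so the master fills the width.
Content height = 988 / 1.900 ≈ 520.0000 px.
Black = 988 − 520.0000 = 468.0000 px.
That's 468.0000 × 988 ≈ 462384 black pixels.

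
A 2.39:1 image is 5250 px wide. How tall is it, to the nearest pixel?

2197 px

At 2.39:1, 5250 / 2.390 ≈ 2196.65.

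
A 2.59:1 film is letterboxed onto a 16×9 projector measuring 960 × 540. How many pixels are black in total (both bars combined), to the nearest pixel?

162570 pixels

Since 2.590 > 1.778, the film is width-limited.
The film is 960 / 2.590 ≈ 370.6564 px tall.
540 − 370.6564 = 169.3436 px of bars.
Across the 960-px span: 169.3436 × 960 ≈ 162570 px.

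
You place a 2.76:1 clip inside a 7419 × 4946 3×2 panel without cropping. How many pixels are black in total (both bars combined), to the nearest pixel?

16751779 pixels

Since 2.760 > 1.500, the clip is width-limited.
Content height = 7419 / 2.760 ≈ 2688.0435 px.
4946 − 2688.0435 = 2257.9565 px of bars.
That's 2257.9565 × 7419 ≈ 16751779 black pixels.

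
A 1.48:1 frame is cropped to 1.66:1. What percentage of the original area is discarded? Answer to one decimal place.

10.8%

The width stays; only height is cut (since 1.66:1 is wider than 1.48:1).
Fraction kept = (1.480)/(1.660) ≈ 89.16%, so 10.84% is lost.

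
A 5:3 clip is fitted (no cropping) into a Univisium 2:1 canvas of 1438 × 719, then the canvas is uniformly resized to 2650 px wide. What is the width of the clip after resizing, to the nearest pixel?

In the 1438×719 frame the clip fills the height: width = 719 × 5/3 ≈ 1198.33 px.
The frame scales by 2650/1438 = 1.8428; 1198.33 × 1.8428 ≈ 2208.33 px.

2208 px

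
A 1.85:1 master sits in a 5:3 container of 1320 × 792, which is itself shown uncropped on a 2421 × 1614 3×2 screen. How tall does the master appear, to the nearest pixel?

1309 px

Inside the 1320×792 canvas the master is width-limited at 1320.00 × 713.51.
Second fit — the 5:3 canvas into 2421×1614 spans the width: 2421.00 × 1452.60 (×1.8341 from 1320×792).
The master scales with it: height 713.51 × 1.8341 ≈ 1308.65.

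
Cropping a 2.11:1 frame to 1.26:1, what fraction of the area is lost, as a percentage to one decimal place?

The height stays; only width is cut (since 1.26:1 is narrower than 2.11:1).
(1.260)/(2.110) ≈ 0.597 of the area survives, leaving 40.28% discarded.

40.3%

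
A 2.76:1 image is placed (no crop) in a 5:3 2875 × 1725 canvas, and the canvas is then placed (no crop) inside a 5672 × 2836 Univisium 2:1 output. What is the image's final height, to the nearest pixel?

1713 px

2.76:1 in 2875×1725: fills the width, so the image is 2875.00 × 1041.67.
Second fit — the 5:3 canvas into 5672×2836 spans the height: 4726.67 × 2836.00 (×1.6441 from 2875×1725).
So the image's height is 1041.67 × 1.6441 ≈ 1712.56.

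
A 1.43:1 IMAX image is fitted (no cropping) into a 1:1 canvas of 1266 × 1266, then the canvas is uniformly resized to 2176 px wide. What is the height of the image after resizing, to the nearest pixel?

At 1266×1266 the image is width-limited, so height = 1266 / 1.430 ≈ 885.31 px.
Scaling 1266 → 2176 is ×1.7188, so the height becomes 885.31 × 1.7188 ≈ 1521.68 px.

1522 px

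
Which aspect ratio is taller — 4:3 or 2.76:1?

4:3 = 1.333 and 2.76; 2.76 > 1.333. The smaller width-to-height ratio is the taller frame.

4:3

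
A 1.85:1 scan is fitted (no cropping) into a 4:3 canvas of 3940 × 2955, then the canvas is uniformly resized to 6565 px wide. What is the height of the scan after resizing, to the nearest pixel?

At 3940×2955 the scan is width-limited, so height = 3940 / 1.850 ≈ 2129.73 px.
The frame scales by 6565/3940 = 1.6662; 2129.73 × 1.6662 ≈ 3548.65 px.

3549 px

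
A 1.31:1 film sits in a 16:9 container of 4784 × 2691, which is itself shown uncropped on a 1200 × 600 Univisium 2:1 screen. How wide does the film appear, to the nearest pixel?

First fit — 1.31:1 into 4784×2691 spans the height: 3525.21 × 2691.00.
16:9 in 1200×600: fills the height, so the intermediate becomes 1066.67 × 600.00 — a scale of ×0.2230.
The film scales with it: width 3525.21 × 0.2230 ≈ 786.00.

786 px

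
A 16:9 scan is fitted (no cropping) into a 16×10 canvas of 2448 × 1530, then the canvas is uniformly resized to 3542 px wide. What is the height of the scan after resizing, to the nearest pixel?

1992 px

Fitted into 2448×1530, the scan spans the width; its height is 2448 × 9/16 ≈ 1377.00 px.
The frame scales by 3542/2448 = 1.4469; 1377.00 × 1.4469 ≈ 1992.38 px.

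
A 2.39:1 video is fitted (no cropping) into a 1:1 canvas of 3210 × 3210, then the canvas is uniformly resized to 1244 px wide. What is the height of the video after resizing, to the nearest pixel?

521 px

Fitted into 3210×3210, the video spans the width; its height is 3210 / 2.390 ≈ 1343.10 px.
Scaling 3210 → 1244 is ×0.3875, so the height becomes 1343.10 × 0.3875 ≈ 520.50 px.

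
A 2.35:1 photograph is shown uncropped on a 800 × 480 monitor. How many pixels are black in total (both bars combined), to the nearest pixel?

111660 pixels

2.35:1 (2.350) > 5:3 (1.667), so the photograph fills the width.
Content height = 800 / 2.350 ≈ 340.4255 px.
480 − 340.4255 = 139.5745 px of bars.
Bar area = 139.5745 × 800 ≈ 111660 px.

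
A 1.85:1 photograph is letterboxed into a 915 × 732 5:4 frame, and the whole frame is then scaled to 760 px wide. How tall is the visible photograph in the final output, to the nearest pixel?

411 px

Fitted into 915×732, the photograph spans the width; its height is 915 / 1.850 ≈ 494.59 px.
The frame scales by 760/915 = 0.8306; 494.59 × 0.8306 ≈ 410.81 px.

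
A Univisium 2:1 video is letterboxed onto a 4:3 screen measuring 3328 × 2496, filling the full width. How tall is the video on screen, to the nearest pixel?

That makes the image 1664.00 px tall (3328 × 1/2).

1664 px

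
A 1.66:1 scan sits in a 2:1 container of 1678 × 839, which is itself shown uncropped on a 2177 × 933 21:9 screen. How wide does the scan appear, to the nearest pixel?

1549 px

Inside the 1678×839 canvas the scan is height-limited at 1392.74 × 839.00.
Second fit — the 2:1 canvas into 2177×933 spans the height: 1866.00 × 933.00 (×1.1120 from 1678×839).
So the scan's width is 1392.74 × 1.1120 ≈ 1548.78.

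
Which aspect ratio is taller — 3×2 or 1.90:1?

3×2 = 1.5 and 1.9; 1.9 > 1.5. The smaller width-to-height ratio is the taller frame.

3×2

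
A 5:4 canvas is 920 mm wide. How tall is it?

736 mm

920 × 4/5 = 736.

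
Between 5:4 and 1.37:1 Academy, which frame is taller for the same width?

5:4

5:4 = 1.25 and 1.37; 1.37 > 1.25. The smaller width-to-height ratio is the taller frame.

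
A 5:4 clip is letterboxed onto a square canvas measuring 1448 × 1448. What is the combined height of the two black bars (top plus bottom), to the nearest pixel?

Since 1.250 > 1.000, the clip is width-limited.
The clip is 1448 × 4/5 ≈ 1158.40 px tall.
1448 − 1158.40 = 289.60 px of bars.

290 px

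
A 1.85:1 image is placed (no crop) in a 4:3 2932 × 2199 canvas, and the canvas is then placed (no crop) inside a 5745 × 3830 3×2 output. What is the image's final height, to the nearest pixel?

2760 px

1.85:1 in 2932×2199: fills the width, so the image is 2932.00 × 1584.86.
Second fit — the 4:3 canvas into 5745×3830 spans the height: 5106.67 × 3830.00 (×1.7417 from 2932×2199).
So the image's height is 1584.86 × 1.7417 ≈ 2760.36.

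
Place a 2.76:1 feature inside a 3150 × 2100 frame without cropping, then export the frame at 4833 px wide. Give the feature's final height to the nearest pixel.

1751 px

Fitted into 3150×2100, the feature spans the width; its height is 3150 / 2.760 ≈ 1141.30 px.
Resizing to 4833 px wide multiplies everything by 1.5343: 1141.30 → 1751.09 px.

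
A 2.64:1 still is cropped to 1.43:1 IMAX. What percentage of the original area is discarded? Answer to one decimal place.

The height stays; only width is cut (since 1.43:1 IMAX is narrower than 2.64:1).
(1.430)/(2.640) ≈ 0.542 of the area survives, leaving 45.83% discarded.

45.8%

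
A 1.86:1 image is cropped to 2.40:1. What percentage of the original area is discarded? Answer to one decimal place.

22.5%

The width stays; only height is cut (since 2.40:1 is wider than 1.86:1).
(1.860)/(2.400) ≈ 0.775 of the area survives, leaving 22.50% discarded.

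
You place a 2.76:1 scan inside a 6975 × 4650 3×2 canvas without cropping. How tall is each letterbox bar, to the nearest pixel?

1061 px

2.76:1 is wider than 3×2, so it spans the full width.
The scan is 6975 / 2.760 ≈ 2527.17 px tall.
Black = 4650 − 2527.17 = 2122.83 px, or 1061.41 per bar.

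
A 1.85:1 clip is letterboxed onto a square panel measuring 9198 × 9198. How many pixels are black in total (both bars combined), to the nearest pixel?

38871742 pixels

1.85:1 is wider than square, so it spans the full width.
Content height = 9198 / 1.850 ≈ 4971.8919 px.
Leftover height: 9198 − 4971.8919 = 4226.1081 px.
That's 4226.1081 × 9198 ≈ 38871742 black pixels.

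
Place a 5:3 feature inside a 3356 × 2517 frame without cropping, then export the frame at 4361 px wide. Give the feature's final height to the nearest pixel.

Fitted into 3356×2517, the feature spans the width; its height is 3356 × 3/5 ≈ 2013.60 px.
Scaling 3356 → 4361 is ×1.2995, so the height becomes 2013.60 × 1.2995 ≈ 2616.60 px.

2617 px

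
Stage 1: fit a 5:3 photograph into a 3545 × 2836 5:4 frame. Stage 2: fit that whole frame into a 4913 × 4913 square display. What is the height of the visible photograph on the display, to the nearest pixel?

2948 px

5:3 in 3545×2836: fills the width, so the photograph is 3545.00 × 2127.00.
Second fit — the 5:4 canvas into 4913×4913 spans the width: 4913.00 × 3930.40 (×1.3859 from 3545×2836).
The photograph scales with it: height 2127.00 × 1.3859 ≈ 2947.80.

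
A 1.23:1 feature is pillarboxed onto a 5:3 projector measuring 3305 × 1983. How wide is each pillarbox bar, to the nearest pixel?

1.23:1 (1.230) < 5:3 (1.667), so the feature fills the height.
Content width = 1983 × 1.230 ≈ 2439.09 px.
Black = 3305 − 2439.09 = 865.91 px, or 432.95 per bar.

433 px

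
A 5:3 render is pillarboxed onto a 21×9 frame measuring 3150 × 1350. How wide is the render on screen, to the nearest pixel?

5:3 (1.667) < 21×9 (2.333), so the render fills the height.
Content width = 1350 × 5/3 ≈ 2250.00 px.

2250 px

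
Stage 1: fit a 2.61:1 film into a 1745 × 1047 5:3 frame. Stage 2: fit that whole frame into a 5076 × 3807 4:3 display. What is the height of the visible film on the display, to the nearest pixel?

1945 px

2.61:1 in 1745×1047: fills the width, so the film is 1745.00 × 668.58.
Second fit — the 5:3 canvas into 5076×3807 spans the width: 5076.00 × 3045.60 (×2.9089 from 1745×1047).
Applying the same ×2.9089: 668.58 → 1944.83.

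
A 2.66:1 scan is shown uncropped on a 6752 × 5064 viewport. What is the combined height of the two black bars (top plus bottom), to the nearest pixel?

Since 2.660 > 1.333, the scan is width-limited.
The scan is 6752 / 2.660 ≈ 2538.35 px tall.
5064 − 2538.35 = 2525.65 px of bars.

2526 px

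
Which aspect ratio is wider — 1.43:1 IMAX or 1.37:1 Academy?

1.43:1 IMAX

1.43 and 1.37; 1.43 > 1.37.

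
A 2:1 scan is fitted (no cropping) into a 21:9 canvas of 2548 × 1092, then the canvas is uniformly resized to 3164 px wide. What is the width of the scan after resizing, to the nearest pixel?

In the 2548×1092 frame the scan fills the height: width = 1092 × 2/1 ≈ 2184.00 px.
The frame scales by 3164/2548 = 1.2418; 2184.00 × 1.2418 ≈ 2712.00 px.

2712 px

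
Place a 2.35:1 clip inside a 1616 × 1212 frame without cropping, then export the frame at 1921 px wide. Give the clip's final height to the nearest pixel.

817 px

At 1616×1212 the clip is width-limited, so height = 1616 / 2.350 ≈ 687.66 px.
Resizing to 1921 px wide multiplies everything by 1.1887: 687.66 → 817.45 px.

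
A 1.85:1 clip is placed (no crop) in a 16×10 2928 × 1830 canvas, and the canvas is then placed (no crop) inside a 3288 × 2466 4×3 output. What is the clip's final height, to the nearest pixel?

1777 px

1.85:1 in 2928×1830: fills the width, so the clip is 2928.00 × 1582.70.
Second fit — the 16×10 canvas into 3288×2466 spans the width: 3288.00 × 2055.00 (×1.1230 from 2928×1830).
So the clip's height is 1582.70 × 1.1230 ≈ 1777.30.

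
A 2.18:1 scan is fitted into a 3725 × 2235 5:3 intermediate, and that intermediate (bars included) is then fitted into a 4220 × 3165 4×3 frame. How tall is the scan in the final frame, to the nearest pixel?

1936 px

First fit — 2.18:1 into 3725×2235 spans the width: 3725.00 × 1708.72.
The 5:3 canvas is width-limited in 4220×3165, giving 4220.00 × 2532.00; scale factor 1.1329.
So the scan's height is 1708.72 × 1.1329 ≈ 1935.78.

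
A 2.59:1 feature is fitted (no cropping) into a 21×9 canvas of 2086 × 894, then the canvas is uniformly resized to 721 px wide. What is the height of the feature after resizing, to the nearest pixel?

In the 2086×894 frame the feature fills the width: height = 2086 / 2.590 ≈ 805.41 px.
The frame scales by 721/2086 = 0.3456; 805.41 × 0.3456 ≈ 278.38 px.

278 px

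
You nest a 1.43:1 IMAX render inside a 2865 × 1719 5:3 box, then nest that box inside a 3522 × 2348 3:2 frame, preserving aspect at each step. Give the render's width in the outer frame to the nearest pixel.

3022 px

1.43:1 IMAX in 2865×1719: fills the height, so the render is 2458.17 × 1719.00.
5:3 in 3522×2348: fills the width, so the intermediate becomes 3522.00 × 2113.20 — a scale of ×1.2293.
So the render's width is 2458.17 × 1.2293 ≈ 3021.88.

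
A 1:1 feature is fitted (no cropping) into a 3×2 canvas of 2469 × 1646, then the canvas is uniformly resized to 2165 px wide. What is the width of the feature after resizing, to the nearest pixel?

1443 px

Fitted into 2469×1646, the feature spans the height; its width is 1646 × 1/1 ≈ 1646.00 px.
The frame scales by 2165/2469 = 0.8769; 1646.00 × 0.8769 ≈ 1443.33 px.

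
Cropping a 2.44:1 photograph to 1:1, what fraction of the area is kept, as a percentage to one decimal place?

41.0%

Going from 2.44:1 to 1:1 means cutting width while keeping height.
(1.000)/(2.440) ≈ 0.410 of the area survives.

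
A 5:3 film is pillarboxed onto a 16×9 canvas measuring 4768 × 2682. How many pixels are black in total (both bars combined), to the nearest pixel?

5:3 (1.667) < 16×9 (1.778), so the film fills the height.
Content width = 2682 × 5/3 ≈ 4470.0000 px.
4768 − 4470.0000 = 298.0000 px of bars.
Across the 2682-px span: 298.0000 × 2682 ≈ 799236 px.

799236 pixels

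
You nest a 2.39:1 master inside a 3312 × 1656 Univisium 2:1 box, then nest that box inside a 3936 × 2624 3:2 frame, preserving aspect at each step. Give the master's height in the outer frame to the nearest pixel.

1647 px

First fit — 2.39:1 into 3312×1656 spans the width: 3312.00 × 1385.77.
The Univisium 2:1 canvas is width-limited in 3936×2624, giving 3936.00 × 1968.00; scale factor 1.1884.
So the master's height is 1385.77 × 1.1884 ≈ 1646.86.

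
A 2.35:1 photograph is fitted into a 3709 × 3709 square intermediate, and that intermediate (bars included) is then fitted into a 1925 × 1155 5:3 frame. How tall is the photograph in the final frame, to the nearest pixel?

First fit — 2.35:1 into 3709×3709 spans the width: 3709.00 × 1578.30.
The square canvas is height-limited in 1925×1155, giving 1155.00 × 1155.00; scale factor 0.3114.
The photograph scales with it: height 1578.30 × 0.3114 ≈ 491.49.

491 px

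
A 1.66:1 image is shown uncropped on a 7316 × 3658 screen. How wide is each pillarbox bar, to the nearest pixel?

622 px

1.66:1 is narrower than 2:1, so it spans the full height.
That makes the image 6072.28 px wide (3658 × 1.660).
Black = 7316 − 6072.28 = 1243.72 px, or 621.86 per bar.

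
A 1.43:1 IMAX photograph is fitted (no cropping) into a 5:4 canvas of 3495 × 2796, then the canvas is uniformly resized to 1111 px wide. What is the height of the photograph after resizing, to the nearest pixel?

In the 3495×2796 frame the photograph fills the width: height = 3495 / 1.430 ≈ 2444.06 px.
The frame scales by 1111/3495 = 0.3179; 2444.06 × 0.3179 ≈ 776.92 px.

777 px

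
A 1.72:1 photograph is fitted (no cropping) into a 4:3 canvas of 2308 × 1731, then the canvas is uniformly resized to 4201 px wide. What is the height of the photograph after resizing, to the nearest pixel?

At 2308×1731 the photograph is width-limited, so height = 2308 / 1.720 ≈ 1341.86 px.
Scaling 2308 → 4201 is ×1.8202, so the height becomes 1341.86 × 1.8202 ≈ 2442.44 px.

2442 px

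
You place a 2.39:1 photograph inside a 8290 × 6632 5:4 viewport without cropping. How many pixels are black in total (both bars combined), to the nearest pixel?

26224426 pixels

2.39:1 (2.390) > 5:4 (1.250), so the photograph fills the width.
Content height = 8290 / 2.390 ≈ 3468.6192 px.
Leftover height: 6632 − 3468.6192 = 3163.3808 px.
Across the 8290-px span: 3163.3808 × 8290 ≈ 26224426 px.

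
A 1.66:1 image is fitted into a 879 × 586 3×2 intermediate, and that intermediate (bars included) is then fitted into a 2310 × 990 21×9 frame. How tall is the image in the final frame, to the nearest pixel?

895 px

Inside the 879×586 canvas the image is width-limited at 879.00 × 529.52.
Second fit — the 3×2 canvas into 2310×990 spans the height: 1485.00 × 990.00 (×1.6894 from 879×586).
So the image's height is 529.52 × 1.6894 ≈ 894.58.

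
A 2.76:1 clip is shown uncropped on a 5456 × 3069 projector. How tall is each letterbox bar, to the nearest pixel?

2.76:1 is wider than 16×9, so it spans the full width.
The clip is 5456 / 2.760 ≈ 1976.81 px tall.
3069 − 1976.81 = 1092.19 px of bars (546.09 each).

546 px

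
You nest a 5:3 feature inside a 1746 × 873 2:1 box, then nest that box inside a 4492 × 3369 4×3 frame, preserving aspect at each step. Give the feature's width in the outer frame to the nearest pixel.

3743 px

First fit — 5:3 into 1746×873 spans the height: 1455.00 × 873.00.
The 2:1 canvas is width-limited in 4492×3369, giving 4492.00 × 2246.00; scale factor 2.5727.
So the feature's width is 1455.00 × 2.5727 ≈ 3743.33.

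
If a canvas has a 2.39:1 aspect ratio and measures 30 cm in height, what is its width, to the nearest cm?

Width = 30 × 2.390 = 71.70.

72 cm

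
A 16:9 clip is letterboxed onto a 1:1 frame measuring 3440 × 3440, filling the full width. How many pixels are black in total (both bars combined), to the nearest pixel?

5177200 pixels

That makes the image 1935.0000 px tall (3440 × 9/16).
3440 − 1935.0000 = 1505.0000 px of bars.
Bar area = 1505.0000 × 3440 ≈ 5177200 px.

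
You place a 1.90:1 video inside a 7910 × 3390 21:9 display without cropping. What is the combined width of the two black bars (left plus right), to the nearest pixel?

Since 1.900 < 2.333, the video is height-limited.
That makes the image 6441.00 px wide (3390 × 1.900).
Leftover width: 7910 − 6441.00 = 1469.00 px.

1469 px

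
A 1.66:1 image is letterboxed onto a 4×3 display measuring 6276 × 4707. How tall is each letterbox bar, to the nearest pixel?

1.66:1 is wider than 4×3, so it spans the full width.
Content height = 6276 / 1.660 ≈ 3780.72 px.
4707 − 3780.72 = 926.28 px of bars (463.14 each).

463 px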